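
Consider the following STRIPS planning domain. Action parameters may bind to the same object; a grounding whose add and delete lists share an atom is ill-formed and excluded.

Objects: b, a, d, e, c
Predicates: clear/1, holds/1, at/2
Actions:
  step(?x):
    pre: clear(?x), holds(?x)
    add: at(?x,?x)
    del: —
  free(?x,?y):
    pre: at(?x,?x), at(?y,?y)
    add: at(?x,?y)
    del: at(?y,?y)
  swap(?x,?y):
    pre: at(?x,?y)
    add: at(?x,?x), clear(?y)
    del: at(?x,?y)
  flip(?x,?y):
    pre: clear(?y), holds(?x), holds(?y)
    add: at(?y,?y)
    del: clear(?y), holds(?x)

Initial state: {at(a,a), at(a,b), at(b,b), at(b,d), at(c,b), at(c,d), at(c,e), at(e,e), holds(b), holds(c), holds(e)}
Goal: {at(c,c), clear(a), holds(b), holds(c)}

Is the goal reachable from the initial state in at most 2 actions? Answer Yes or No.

No

1. free(b,a)  →  {at(a,b), at(b,a), at(b,b), at(b,d), at(c,b), at(c,d), at(c,e), at(e,e), holds(b), holds(c), holds(e)}
2. swap(b,a)  →  {at(a,b), at(b,b), at(b,d), at(c,b), at(c,d), at(c,e), at(e,e), clear(a), holds(b), holds(c), holds(e)}
3. swap(c,b)  →  {at(a,b), at(b,b), at(b,d), at(c,c), at(c,d), at(c,e), at(e,e), clear(a), clear(b), holds(b), holds(c), holds(e)}
optimal plan length = 3; 3 > 2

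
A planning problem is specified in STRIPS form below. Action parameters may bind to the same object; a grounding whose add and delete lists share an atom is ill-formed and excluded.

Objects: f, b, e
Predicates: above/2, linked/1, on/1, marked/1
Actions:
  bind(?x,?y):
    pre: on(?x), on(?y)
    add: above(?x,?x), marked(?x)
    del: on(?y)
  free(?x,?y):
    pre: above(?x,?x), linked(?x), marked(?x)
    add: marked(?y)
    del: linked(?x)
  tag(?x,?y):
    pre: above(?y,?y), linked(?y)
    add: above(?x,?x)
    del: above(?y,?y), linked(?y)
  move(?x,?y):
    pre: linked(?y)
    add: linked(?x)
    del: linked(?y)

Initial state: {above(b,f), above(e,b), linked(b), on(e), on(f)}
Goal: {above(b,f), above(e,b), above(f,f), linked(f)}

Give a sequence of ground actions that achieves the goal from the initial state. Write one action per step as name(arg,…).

1. bind(f,f)  →  {above(b,f), above(e,b), above(f,f), linked(b), marked(f), on(e)}
2. move(f,b)  →  {above(b,f), above(e,b), above(f,f), linked(f), marked(f), on(e)}

bind(f,f); move(f,b)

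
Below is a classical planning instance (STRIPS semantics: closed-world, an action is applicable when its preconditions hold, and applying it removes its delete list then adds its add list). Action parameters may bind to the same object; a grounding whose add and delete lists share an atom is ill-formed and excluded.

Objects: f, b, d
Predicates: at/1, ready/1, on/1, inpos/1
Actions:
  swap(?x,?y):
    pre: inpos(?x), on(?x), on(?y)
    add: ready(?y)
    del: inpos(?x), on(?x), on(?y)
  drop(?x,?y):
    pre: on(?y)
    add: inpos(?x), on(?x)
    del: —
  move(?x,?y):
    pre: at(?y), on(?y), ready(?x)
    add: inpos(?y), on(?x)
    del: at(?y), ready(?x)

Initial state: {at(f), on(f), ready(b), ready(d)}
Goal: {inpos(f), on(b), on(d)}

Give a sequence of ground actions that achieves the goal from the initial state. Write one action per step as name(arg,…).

drop(b,f); move(d,f)

1. drop(b,f)  →  {at(f), inpos(b), on(b), on(f), ready(b), ready(d)}
2. move(d,f)  →  {inpos(b), inpos(f), on(b), on(d), on(f), ready(b)}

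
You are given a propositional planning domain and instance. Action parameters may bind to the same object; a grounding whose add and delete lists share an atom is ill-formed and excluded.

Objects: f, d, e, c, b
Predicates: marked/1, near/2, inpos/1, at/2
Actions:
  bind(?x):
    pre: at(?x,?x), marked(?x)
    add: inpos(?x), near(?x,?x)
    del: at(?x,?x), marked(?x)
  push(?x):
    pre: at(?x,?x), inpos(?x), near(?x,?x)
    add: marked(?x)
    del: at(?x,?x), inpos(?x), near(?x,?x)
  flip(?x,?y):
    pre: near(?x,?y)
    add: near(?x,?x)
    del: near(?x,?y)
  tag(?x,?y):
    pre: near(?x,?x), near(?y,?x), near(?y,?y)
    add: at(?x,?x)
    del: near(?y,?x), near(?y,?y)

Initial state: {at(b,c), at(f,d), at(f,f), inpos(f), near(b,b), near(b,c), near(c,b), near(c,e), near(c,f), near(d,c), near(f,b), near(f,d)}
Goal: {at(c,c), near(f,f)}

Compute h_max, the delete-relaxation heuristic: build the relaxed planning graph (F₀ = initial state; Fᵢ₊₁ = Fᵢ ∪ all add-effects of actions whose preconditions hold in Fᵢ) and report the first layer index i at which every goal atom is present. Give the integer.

2

F0 = init (12 atoms)
F1 = F0 ∪ {at(b,b), near(c,c), near(d,d), near(f,f)}  (16 atoms)
F2 = F1 ∪ {at(c,c), at(d,d), marked(f)}  (19 atoms)
goal ⊆ F2  ⇒  h_max = 2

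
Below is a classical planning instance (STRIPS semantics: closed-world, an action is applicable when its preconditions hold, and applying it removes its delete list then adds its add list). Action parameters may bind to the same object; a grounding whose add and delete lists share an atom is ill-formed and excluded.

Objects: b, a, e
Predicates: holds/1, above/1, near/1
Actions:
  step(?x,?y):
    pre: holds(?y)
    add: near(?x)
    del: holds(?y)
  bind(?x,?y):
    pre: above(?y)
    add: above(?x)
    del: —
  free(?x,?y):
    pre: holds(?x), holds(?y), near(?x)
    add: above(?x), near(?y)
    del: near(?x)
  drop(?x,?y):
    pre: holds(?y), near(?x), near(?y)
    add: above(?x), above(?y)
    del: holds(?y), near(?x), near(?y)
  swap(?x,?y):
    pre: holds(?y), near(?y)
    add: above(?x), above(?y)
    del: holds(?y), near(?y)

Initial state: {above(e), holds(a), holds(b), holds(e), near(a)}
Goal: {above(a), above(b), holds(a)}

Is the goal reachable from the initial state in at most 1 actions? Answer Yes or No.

No

1. step(b,e)  →  {above(e), holds(a), holds(b), near(a), near(b)}
2. drop(a,b)  →  {above(a), above(b), above(e), holds(a)}
optimal plan length = 2; 2 > 1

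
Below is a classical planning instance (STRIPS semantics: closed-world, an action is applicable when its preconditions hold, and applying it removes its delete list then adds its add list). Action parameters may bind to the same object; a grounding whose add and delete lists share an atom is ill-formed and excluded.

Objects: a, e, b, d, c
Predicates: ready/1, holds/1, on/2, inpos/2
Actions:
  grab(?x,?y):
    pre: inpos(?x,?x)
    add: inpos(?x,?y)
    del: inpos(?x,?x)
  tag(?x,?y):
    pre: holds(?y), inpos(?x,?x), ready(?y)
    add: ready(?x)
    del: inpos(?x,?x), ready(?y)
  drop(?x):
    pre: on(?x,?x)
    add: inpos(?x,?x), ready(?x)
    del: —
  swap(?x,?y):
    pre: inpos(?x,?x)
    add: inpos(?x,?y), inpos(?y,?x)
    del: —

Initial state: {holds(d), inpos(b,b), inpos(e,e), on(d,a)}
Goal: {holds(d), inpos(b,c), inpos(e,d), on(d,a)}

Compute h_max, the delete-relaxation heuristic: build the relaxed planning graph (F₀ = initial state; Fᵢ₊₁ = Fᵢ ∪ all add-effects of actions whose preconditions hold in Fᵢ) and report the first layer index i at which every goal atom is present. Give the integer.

F0 = init (4 atoms)
F1 = F0 ∪ {inpos(a,b), inpos(a,e), inpos(b,a), inpos(b,c), inpos(b,d), inpos(b,e), inpos(c,b), inpos(c,e), inpos(d,b), inpos(d,e), inpos(e,a), inpos(e,b), inpos(e,c), inpos(e,d)}  (18 atoms)
goal ⊆ F1  ⇒  h_max = 1

1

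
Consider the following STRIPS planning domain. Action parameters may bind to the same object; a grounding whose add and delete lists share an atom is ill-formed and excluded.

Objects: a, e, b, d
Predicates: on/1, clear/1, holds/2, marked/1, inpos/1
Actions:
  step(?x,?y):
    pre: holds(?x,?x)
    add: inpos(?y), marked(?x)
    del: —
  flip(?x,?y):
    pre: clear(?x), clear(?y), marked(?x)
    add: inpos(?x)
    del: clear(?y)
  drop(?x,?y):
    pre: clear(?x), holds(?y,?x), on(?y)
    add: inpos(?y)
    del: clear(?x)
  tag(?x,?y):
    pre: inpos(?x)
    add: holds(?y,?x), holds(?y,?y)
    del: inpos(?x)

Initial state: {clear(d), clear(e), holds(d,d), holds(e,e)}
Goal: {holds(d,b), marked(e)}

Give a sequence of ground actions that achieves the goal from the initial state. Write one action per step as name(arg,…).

step(e,b); tag(b,d)

1. step(e,b)  →  {clear(d), clear(e), holds(d,d), holds(e,e), inpos(b), marked(e)}
2. tag(b,d)  →  {clear(d), clear(e), holds(d,b), holds(d,d), holds(e,e), marked(e)}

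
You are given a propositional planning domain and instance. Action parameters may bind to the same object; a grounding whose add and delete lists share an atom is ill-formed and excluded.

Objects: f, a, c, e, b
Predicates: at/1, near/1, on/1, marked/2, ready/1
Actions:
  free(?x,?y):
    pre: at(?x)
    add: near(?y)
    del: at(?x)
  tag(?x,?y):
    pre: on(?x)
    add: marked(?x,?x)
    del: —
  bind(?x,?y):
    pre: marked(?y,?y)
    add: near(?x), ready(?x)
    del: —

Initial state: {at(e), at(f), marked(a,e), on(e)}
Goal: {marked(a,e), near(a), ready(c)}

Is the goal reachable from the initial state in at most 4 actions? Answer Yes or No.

Yes

1. free(f,a)  →  {at(e), marked(a,e), near(a), on(e)}
2. tag(e,f)  →  {at(e), marked(a,e), marked(e,e), near(a), on(e)}
3. bind(c,e)  →  {at(e), marked(a,e), marked(e,e), near(a), near(c), on(e), ready(c)}
optimal plan length = 3; 3 ≤ 4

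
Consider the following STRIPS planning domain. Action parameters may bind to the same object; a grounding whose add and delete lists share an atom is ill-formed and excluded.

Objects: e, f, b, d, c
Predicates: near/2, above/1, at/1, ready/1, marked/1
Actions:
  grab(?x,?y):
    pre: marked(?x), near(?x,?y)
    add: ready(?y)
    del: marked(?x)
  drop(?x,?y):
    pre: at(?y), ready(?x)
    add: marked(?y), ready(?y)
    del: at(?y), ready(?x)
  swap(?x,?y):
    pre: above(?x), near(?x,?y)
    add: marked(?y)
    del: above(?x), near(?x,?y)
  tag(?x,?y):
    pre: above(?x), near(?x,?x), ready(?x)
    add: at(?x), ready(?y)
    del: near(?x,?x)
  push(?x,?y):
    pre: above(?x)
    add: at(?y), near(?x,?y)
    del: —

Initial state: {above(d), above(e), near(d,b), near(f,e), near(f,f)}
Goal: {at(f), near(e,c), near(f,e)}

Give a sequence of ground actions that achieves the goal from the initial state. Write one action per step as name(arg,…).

1. push(e,f)  →  {above(d), above(e), at(f), near(d,b), near(e,f), near(f,e), near(f,f)}
2. push(e,c)  →  {above(d), above(e), at(c), at(f), near(d,b), near(e,c), near(e,f), near(f,e), near(f,f)}

push(e,f); push(e,c)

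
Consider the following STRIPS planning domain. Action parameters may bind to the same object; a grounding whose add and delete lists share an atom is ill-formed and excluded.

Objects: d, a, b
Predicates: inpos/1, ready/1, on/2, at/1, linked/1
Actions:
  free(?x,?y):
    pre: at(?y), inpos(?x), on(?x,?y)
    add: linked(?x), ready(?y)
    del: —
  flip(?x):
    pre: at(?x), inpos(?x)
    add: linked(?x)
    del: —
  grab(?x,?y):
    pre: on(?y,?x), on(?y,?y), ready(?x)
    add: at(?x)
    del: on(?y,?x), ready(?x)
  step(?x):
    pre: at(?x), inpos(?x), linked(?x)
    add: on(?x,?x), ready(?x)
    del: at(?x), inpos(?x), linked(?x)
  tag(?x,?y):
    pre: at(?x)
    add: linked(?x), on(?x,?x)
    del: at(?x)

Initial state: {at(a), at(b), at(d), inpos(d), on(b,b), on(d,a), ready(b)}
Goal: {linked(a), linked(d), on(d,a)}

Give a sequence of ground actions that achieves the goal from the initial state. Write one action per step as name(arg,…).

free(d,a); tag(a,d)

1. free(d,a)  →  {at(a), at(b), at(d), inpos(d), linked(d), on(b,b), on(d,a), ready(a), ready(b)}
2. tag(a,d)  →  {at(b), at(d), inpos(d), linked(a), linked(d), on(a,a), on(b,b), on(d,a), ready(a), ready(b)}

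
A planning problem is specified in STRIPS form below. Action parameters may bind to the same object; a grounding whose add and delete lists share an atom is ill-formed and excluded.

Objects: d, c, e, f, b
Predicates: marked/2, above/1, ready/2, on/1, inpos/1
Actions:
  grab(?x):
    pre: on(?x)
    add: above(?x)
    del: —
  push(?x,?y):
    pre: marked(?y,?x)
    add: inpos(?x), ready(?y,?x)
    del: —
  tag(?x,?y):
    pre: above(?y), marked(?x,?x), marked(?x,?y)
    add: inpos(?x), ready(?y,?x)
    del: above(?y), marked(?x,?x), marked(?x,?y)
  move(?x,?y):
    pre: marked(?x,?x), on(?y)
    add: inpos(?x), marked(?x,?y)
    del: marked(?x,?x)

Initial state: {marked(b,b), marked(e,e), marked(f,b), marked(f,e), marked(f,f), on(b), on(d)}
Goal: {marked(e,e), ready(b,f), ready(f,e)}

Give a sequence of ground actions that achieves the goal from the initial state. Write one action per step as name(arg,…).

1. grab(b)  →  {above(b), marked(b,b), marked(e,e), marked(f,b), marked(f,e), marked(f,f), on(b), on(d)}
2. push(e,f)  →  {above(b), inpos(e), marked(b,b), marked(e,e), marked(f,b), marked(f,e), marked(f,f), on(b), on(d), ready(f,e)}
3. tag(f,b)  →  {inpos(e), inpos(f), marked(b,b), marked(e,e), marked(f,e), on(b), on(d), ready(b,f), ready(f,e)}

grab(b); push(e,f); tag(f,b)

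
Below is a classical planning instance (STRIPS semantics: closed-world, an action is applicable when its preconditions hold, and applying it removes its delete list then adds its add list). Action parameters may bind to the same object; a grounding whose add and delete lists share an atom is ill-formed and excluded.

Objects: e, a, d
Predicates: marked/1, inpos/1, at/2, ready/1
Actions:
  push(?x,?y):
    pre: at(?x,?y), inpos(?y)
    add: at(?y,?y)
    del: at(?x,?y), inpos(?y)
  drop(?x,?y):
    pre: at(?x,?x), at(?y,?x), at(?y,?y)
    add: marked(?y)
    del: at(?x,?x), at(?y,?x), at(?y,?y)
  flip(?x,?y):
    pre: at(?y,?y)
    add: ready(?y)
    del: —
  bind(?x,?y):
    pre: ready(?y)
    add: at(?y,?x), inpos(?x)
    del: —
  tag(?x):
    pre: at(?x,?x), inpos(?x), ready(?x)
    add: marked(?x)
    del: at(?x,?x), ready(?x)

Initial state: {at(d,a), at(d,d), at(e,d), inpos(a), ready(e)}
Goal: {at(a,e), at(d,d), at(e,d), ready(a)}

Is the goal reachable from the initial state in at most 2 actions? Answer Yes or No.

1. push(d,a)  →  {at(a,a), at(d,d), at(e,d), ready(e)}
2. flip(e,a)  →  {at(a,a), at(d,d), at(e,d), ready(a), ready(e)}
3. bind(e,a)  →  {at(a,a), at(a,e), at(d,d), at(e,d), inpos(e), ready(a), ready(e)}
optimal plan length = 3; 3 > 2

No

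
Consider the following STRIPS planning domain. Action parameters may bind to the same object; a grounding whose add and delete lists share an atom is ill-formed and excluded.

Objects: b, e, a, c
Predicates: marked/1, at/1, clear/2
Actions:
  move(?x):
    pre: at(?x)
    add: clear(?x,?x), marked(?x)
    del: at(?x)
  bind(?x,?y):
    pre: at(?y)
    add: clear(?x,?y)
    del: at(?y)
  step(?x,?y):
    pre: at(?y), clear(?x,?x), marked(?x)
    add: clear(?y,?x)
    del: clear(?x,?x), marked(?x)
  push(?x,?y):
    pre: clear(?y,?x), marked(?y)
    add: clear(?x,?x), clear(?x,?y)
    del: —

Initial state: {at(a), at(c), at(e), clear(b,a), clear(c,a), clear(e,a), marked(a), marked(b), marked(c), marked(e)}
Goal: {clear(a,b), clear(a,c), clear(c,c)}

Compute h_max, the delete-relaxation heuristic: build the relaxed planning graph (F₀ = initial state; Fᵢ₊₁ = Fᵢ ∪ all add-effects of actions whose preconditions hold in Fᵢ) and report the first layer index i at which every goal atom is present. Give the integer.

F0 = init (10 atoms)
F1 = F0 ∪ {clear(a,a), clear(a,b), clear(a,c), clear(a,e), clear(b,c), clear(b,e), clear(c,c), clear(c,e), clear(e,c), clear(e,e)}  (20 atoms)
goal ⊆ F1  ⇒  h_max = 1

1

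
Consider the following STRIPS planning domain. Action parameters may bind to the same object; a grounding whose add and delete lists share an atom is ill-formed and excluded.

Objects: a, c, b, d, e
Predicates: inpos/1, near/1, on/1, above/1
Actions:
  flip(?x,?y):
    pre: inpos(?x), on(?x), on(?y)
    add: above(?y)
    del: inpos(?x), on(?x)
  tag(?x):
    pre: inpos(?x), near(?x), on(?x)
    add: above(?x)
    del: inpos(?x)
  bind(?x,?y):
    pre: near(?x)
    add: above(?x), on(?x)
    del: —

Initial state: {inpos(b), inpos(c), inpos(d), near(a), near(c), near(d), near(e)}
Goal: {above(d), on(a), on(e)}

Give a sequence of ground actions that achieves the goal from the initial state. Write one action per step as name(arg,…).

bind(a,a); bind(d,a); bind(e,a)

1. bind(a,a)  →  {above(a), inpos(b), inpos(c), inpos(d), near(a), near(c), near(d), near(e), on(a)}
2. bind(d,a)  →  {above(a), above(d), inpos(b), inpos(c), inpos(d), near(a), near(c), near(d), near(e), on(a), on(d)}
3. bind(e,a)  →  {above(a), above(d), above(e), inpos(b), inpos(c), inpos(d), near(a), near(c), near(d), near(e), on(a), on(d), on(e)}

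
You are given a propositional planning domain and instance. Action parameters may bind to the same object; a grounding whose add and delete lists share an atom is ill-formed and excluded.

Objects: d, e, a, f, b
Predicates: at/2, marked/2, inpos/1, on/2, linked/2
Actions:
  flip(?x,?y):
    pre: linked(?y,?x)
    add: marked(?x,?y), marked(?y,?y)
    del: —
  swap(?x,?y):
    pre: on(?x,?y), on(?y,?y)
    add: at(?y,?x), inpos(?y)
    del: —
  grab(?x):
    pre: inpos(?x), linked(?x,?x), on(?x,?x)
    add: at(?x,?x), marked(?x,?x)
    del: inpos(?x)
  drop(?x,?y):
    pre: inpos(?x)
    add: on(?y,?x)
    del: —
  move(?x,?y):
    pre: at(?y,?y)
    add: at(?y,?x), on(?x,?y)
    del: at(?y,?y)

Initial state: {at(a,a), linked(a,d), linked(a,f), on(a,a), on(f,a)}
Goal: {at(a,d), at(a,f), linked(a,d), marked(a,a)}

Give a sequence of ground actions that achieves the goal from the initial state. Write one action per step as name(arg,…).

flip(d,a); swap(f,a); move(d,a)

1. flip(d,a)  →  {at(a,a), linked(a,d), linked(a,f), marked(a,a), marked(d,a), on(a,a), on(f,a)}
2. swap(f,a)  →  {at(a,a), at(a,f), inpos(a), linked(a,d), linked(a,f), marked(a,a), marked(d,a), on(a,a), on(f,a)}
3. move(d,a)  →  {at(a,d), at(a,f), inpos(a), linked(a,d), linked(a,f), marked(a,a), marked(d,a), on(a,a), on(d,a), on(f,a)}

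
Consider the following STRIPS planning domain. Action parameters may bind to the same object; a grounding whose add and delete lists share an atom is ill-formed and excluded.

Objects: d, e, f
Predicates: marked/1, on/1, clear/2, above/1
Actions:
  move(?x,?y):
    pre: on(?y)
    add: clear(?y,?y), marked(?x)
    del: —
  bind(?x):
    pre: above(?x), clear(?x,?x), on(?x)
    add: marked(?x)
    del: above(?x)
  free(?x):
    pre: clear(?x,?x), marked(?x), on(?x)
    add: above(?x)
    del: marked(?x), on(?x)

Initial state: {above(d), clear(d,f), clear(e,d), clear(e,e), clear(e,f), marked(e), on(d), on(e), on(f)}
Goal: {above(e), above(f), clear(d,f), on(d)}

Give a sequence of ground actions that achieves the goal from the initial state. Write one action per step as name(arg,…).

move(f,f); free(e); free(f)

1. move(f,f)  →  {above(d), clear(d,f), clear(e,d), clear(e,e), clear(e,f), clear(f,f), marked(e), marked(f), on(d), on(e), on(f)}
2. free(e)  →  {above(d), above(e), clear(d,f), clear(e,d), clear(e,e), clear(e,f), clear(f,f), marked(f), on(d), on(f)}
3. free(f)  →  {above(d), above(e), above(f), clear(d,f), clear(e,d), clear(e,e), clear(e,f), clear(f,f), on(d)}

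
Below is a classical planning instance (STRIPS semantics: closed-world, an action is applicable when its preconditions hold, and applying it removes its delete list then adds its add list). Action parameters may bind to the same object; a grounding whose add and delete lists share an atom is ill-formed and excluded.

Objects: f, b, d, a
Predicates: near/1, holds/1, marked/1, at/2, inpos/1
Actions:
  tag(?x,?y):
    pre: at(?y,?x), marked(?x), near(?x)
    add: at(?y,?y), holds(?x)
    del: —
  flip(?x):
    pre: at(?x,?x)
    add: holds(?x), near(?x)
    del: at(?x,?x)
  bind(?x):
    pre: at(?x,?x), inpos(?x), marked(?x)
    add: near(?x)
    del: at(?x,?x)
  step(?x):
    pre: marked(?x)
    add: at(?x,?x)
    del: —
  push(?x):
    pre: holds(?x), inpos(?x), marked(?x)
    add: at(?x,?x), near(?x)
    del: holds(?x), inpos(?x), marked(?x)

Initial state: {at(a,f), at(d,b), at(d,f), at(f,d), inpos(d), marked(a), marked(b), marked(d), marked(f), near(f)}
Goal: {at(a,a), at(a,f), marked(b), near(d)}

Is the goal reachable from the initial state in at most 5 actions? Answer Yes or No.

Yes

1. tag(f,d)  →  {at(a,f), at(d,b), at(d,d), at(d,f), at(f,d), holds(f), inpos(d), marked(a), marked(b), marked(d), marked(f), near(f)}
2. tag(f,a)  →  {at(a,a), at(a,f), at(d,b), at(d,d), at(d,f), at(f,d), holds(f), inpos(d), marked(a), marked(b), marked(d), marked(f), near(f)}
3. flip(d)  →  {at(a,a), at(a,f), at(d,b), at(d,f), at(f,d), holds(d), holds(f), inpos(d), marked(a), marked(b), marked(d), marked(f), near(d), near(f)}
optimal plan length = 3; 3 ≤ 5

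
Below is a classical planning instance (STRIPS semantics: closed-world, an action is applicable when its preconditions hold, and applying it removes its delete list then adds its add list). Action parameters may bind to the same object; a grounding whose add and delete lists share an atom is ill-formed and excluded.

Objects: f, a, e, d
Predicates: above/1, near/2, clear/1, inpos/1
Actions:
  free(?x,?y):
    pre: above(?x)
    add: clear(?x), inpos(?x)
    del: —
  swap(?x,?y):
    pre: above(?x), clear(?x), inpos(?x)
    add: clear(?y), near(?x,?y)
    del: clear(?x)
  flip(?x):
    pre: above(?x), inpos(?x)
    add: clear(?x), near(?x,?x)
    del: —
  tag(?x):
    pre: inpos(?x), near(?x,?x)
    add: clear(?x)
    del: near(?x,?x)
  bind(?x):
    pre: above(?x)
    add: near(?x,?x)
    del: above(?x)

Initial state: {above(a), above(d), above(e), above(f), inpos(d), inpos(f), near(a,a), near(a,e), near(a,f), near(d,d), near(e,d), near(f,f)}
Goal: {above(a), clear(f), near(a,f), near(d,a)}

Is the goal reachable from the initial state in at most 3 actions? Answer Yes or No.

1. free(f,f)  →  {above(a), above(d), above(e), above(f), clear(f), inpos(d), inpos(f), near(a,a), near(a,e), near(a,f), near(d,d), near(e,d), near(f,f)}
2. free(d,f)  →  {above(a), above(d), above(e), above(f), clear(d), clear(f), inpos(d), inpos(f), near(a,a), near(a,e), near(a,f), near(d,d), near(e,d), near(f,f)}
3. swap(d,a)  →  {above(a), above(d), above(e), above(f), clear(a), clear(f), inpos(d), inpos(f), near(a,a), near(a,e), near(a,f), near(d,a), near(d,d), near(e,d), near(f,f)}
optimal plan length = 3; 3 ≤ 3

Yes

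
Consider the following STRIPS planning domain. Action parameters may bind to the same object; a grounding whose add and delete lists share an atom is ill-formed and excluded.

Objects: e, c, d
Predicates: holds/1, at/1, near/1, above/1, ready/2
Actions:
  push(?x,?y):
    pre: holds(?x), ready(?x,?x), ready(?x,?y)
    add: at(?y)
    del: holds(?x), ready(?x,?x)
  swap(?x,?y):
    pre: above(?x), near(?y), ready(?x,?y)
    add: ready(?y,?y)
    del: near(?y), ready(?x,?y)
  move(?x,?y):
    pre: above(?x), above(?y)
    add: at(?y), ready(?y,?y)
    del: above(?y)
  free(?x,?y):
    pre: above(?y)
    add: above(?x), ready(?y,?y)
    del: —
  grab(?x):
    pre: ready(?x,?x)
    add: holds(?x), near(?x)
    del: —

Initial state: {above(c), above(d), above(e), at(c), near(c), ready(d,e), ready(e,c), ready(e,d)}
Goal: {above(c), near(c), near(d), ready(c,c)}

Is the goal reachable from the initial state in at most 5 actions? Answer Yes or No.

Yes

1. move(e,c)  →  {above(d), above(e), at(c), near(c), ready(c,c), ready(d,e), ready(e,c), ready(e,d)}
2. free(c,d)  →  {above(c), above(d), above(e), at(c), near(c), ready(c,c), ready(d,d), ready(d,e), ready(e,c), ready(e,d)}
3. grab(d)  →  {above(c), above(d), above(e), at(c), holds(d), near(c), near(d), ready(c,c), ready(d,d), ready(d,e), ready(e,c), ready(e,d)}
optimal plan length = 3; 3 ≤ 5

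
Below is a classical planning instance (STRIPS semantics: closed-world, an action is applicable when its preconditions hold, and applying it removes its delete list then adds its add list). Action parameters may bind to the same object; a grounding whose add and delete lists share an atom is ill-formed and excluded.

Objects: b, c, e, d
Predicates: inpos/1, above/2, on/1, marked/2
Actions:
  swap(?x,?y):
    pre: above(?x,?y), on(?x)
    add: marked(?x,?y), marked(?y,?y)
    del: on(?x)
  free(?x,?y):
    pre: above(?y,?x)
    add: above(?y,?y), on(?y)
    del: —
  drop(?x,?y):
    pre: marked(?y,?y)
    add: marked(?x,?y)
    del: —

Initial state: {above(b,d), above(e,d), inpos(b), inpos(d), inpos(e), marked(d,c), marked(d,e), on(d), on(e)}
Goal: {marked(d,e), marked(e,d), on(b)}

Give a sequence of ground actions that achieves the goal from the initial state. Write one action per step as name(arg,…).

swap(e,d); free(d,b)

1. swap(e,d)  →  {above(b,d), above(e,d), inpos(b), inpos(d), inpos(e), marked(d,c), marked(d,d), marked(d,e), marked(e,d), on(d)}
2. free(d,b)  →  {above(b,b), above(b,d), above(e,d), inpos(b), inpos(d), inpos(e), marked(d,c), marked(d,d), marked(d,e), marked(e,d), on(b), on(d)}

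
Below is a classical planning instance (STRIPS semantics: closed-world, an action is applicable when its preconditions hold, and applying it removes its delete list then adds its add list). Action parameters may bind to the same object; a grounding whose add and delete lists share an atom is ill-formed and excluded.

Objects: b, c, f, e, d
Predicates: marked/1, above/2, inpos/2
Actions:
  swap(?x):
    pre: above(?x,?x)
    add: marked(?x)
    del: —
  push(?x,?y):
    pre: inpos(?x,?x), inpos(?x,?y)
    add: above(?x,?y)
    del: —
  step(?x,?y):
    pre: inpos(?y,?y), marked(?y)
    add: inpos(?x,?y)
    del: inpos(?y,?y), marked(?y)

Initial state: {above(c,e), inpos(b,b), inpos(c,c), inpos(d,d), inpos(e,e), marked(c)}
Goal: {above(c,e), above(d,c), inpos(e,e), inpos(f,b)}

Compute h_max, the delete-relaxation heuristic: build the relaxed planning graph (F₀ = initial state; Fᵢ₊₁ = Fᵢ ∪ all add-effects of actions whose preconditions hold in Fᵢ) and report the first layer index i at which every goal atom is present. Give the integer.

3

F0 = init (6 atoms)
F1 = F0 ∪ {above(b,b), above(c,c), above(d,d), above(e,e), inpos(b,c), inpos(d,c), inpos(e,c), inpos(f,c)}  (14 atoms)
F2 = F1 ∪ {above(b,c), above(d,c), above(e,c), marked(b), marked(d), marked(e)}  (20 atoms)
F3 = F2 ∪ {inpos(b,d), inpos(b,e), inpos(c,b), inpos(c,d), inpos(c,e), inpos(d,b), inpos(d,e), inpos(e,b), inpos(e,d), inpos(f,b), inpos(f,d), inpos(f,e)}  (32 atoms)
goal ⊆ F3  ⇒  h_max = 3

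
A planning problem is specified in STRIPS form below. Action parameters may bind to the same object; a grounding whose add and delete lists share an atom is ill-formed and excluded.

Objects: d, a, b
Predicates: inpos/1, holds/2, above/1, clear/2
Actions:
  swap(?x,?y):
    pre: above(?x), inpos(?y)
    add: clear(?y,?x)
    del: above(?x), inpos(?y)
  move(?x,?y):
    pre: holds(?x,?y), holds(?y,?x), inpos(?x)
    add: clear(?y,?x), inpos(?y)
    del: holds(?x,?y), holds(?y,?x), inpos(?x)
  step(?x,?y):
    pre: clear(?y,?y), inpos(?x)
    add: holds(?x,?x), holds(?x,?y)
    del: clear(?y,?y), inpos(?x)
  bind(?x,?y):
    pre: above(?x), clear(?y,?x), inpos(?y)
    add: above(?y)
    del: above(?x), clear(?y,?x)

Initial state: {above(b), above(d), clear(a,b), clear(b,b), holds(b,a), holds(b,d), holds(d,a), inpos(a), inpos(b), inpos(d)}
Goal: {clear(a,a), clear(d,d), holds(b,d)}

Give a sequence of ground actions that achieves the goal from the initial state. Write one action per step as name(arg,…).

swap(d,d); bind(b,a); swap(a,a)

1. swap(d,d)  →  {above(b), clear(a,b), clear(b,b), clear(d,d), holds(b,a), holds(b,d), holds(d,a), inpos(a), inpos(b)}
2. bind(b,a)  →  {above(a), clear(b,b), clear(d,d), holds(b,a), holds(b,d), holds(d,a), inpos(a), inpos(b)}
3. swap(a,a)  →  {clear(a,a), clear(b,b), clear(d,d), holds(b,a), holds(b,d), holds(d,a), inpos(b)}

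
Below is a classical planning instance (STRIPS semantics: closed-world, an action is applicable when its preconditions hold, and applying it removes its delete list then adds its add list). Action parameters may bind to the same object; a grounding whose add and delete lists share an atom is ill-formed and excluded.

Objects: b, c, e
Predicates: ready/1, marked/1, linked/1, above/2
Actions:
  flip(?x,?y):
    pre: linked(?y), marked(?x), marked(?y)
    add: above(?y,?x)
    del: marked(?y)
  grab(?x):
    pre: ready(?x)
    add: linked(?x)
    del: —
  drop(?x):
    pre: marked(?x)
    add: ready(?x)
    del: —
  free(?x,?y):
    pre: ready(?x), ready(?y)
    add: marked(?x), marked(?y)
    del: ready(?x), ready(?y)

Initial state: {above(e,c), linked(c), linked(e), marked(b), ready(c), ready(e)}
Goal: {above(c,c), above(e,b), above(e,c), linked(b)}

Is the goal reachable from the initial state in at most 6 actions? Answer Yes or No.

Yes

1. drop(b)  →  {above(e,c), linked(c), linked(e), marked(b), ready(b), ready(c), ready(e)}
2. grab(b)  →  {above(e,c), linked(b), linked(c), linked(e), marked(b), ready(b), ready(c), ready(e)}
3. free(c,e)  →  {above(e,c), linked(b), linked(c), linked(e), marked(b), marked(c), marked(e), ready(b)}
4. flip(b,e)  →  {above(e,b), above(e,c), linked(b), linked(c), linked(e), marked(b), marked(c), ready(b)}
5. flip(c,c)  →  {above(c,c), above(e,b), above(e,c), linked(b), linked(c), linked(e), marked(b), ready(b)}
optimal plan length = 5; 5 ≤ 6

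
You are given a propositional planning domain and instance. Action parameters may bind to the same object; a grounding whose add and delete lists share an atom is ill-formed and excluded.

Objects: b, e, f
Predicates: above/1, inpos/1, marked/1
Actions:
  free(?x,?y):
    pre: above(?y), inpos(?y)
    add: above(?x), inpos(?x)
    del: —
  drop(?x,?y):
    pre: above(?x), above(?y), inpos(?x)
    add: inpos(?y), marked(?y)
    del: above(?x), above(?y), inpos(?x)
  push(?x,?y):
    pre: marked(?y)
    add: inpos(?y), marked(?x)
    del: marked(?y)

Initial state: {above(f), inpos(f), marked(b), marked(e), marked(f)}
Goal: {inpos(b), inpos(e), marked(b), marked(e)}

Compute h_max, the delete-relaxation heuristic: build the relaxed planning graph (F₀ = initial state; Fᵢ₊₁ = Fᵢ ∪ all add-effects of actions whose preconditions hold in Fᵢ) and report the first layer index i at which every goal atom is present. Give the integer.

1

F0 = init (5 atoms)
F1 = F0 ∪ {above(b), above(e), inpos(b), inpos(e)}  (9 atoms)
goal ⊆ F1  ⇒  h_max = 1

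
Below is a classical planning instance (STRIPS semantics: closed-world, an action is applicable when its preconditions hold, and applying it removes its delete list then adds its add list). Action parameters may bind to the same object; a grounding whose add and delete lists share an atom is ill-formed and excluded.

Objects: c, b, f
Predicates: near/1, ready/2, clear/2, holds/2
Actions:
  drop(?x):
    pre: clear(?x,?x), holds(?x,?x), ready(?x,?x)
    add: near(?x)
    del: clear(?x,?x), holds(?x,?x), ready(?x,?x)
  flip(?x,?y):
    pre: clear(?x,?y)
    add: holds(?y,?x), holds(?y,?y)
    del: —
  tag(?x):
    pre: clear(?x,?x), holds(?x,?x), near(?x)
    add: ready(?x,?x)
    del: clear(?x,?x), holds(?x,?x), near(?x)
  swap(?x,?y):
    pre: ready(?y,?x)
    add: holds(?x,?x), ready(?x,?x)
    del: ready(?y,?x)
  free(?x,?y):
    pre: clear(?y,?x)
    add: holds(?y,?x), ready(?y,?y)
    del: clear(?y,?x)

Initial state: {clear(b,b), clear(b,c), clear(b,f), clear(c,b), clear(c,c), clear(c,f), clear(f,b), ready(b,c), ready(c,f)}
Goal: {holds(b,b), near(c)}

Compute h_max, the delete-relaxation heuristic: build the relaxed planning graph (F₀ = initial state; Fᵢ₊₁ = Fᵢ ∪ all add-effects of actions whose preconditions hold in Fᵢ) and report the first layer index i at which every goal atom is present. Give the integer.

F0 = init (9 atoms)
F1 = F0 ∪ {holds(b,b), holds(b,c), holds(b,f), holds(c,b), holds(c,c), holds(c,f), holds(f,b), holds(f,c), holds(f,f), ready(b,b), ready(c,c), ready(f,f)}  (21 atoms)
F2 = F1 ∪ {near(b), near(c)}  (23 atoms)
goal ⊆ F2  ⇒  h_max = 2

2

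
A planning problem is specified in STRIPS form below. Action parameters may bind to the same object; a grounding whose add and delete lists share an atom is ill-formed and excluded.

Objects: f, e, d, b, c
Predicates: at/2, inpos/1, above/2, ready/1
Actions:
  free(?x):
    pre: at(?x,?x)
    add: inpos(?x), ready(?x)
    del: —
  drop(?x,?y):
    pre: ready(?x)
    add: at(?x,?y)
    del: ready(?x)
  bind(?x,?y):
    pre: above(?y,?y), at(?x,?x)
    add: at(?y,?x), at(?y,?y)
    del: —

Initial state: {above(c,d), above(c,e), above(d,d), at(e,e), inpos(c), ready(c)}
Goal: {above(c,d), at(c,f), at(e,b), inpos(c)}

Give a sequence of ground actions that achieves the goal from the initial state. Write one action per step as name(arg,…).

free(e); drop(e,b); drop(c,f)

1. free(e)  →  {above(c,d), above(c,e), above(d,d), at(e,e), inpos(c), inpos(e), ready(c), ready(e)}
2. drop(e,b)  →  {above(c,d), above(c,e), above(d,d), at(e,b), at(e,e), inpos(c), inpos(e), ready(c)}
3. drop(c,f)  →  {above(c,d), above(c,e), above(d,d), at(c,f), at(e,b), at(e,e), inpos(c), inpos(e)}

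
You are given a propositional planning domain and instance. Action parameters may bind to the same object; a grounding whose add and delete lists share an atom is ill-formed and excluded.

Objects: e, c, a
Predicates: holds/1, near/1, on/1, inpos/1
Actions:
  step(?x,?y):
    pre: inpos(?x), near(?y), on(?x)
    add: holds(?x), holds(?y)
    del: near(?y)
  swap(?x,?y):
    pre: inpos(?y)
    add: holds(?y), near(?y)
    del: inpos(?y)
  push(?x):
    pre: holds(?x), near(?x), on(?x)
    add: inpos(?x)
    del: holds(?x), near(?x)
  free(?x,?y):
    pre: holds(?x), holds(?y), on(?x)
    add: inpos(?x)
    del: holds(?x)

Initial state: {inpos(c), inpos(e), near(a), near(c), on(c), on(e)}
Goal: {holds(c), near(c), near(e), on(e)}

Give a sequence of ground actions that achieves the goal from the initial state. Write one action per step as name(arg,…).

step(c,a); swap(e,e)

1. step(c,a)  →  {holds(a), holds(c), inpos(c), inpos(e), near(c), on(c), on(e)}
2. swap(e,e)  →  {holds(a), holds(c), holds(e), inpos(c), near(c), near(e), on(c), on(e)}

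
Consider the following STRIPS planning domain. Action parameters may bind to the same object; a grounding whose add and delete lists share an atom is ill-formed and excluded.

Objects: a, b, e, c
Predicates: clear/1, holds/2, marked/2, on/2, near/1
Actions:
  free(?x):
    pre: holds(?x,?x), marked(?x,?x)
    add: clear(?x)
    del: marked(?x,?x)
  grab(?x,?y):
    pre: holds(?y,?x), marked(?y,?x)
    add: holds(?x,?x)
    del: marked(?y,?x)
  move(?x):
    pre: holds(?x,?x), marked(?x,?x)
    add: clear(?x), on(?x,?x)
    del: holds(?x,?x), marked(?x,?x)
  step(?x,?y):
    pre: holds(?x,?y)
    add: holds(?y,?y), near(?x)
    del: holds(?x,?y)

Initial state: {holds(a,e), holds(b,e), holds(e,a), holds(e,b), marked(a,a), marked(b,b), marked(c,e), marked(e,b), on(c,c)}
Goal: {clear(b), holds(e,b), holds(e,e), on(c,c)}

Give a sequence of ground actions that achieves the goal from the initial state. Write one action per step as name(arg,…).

1. grab(b,e)  →  {holds(a,e), holds(b,b), holds(b,e), holds(e,a), holds(e,b), marked(a,a), marked(b,b), marked(c,e), on(c,c)}
2. free(b)  →  {clear(b), holds(a,e), holds(b,b), holds(b,e), holds(e,a), holds(e,b), marked(a,a), marked(c,e), on(c,c)}
3. step(a,e)  →  {clear(b), holds(b,b), holds(b,e), holds(e,a), holds(e,b), holds(e,e), marked(a,a), marked(c,e), near(a), on(c,c)}

grab(b,e); free(b); step(a,e)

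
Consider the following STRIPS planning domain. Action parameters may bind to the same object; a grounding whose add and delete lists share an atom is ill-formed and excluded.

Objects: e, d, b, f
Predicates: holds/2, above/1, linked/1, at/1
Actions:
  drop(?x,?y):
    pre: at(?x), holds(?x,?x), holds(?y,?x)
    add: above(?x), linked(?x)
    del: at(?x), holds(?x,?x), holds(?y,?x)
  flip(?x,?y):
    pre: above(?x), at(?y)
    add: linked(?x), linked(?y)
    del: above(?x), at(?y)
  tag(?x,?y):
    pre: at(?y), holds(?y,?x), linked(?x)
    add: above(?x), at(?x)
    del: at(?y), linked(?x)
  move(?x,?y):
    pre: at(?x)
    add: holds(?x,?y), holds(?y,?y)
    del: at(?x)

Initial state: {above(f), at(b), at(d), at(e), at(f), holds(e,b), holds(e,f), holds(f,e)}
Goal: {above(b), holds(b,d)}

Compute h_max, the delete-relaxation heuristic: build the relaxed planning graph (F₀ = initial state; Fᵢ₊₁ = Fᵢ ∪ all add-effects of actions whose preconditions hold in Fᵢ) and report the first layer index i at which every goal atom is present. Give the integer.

F0 = init (8 atoms)
F1 = F0 ∪ {holds(b,b), holds(b,d), holds(b,e), holds(b,f), holds(d,b), holds(d,d), holds(d,e), holds(d,f), holds(e,d), holds(e,e), holds(f,b), holds(f,d), holds(f,f), linked(b), linked(d), linked(e), linked(f)}  (25 atoms)
F2 = F1 ∪ {above(b), above(d), above(e)}  (28 atoms)
goal ⊆ F2  ⇒  h_max = 2

2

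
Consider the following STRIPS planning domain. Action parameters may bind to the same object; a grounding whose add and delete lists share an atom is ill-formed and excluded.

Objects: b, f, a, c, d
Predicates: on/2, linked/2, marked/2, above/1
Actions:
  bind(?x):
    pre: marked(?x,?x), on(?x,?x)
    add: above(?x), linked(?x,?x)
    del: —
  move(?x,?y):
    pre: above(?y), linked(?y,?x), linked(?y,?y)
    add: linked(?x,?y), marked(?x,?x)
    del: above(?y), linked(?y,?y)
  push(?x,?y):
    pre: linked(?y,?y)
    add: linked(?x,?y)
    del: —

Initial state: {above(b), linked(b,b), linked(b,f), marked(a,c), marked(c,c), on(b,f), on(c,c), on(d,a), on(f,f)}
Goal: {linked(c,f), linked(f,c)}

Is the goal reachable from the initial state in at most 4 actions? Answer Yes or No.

No

1. bind(c)  →  {above(b), above(c), linked(b,b), linked(b,f), linked(c,c), marked(a,c), marked(c,c), on(b,f), on(c,c), on(d,a), on(f,f)}
2. move(f,b)  →  {above(c), linked(b,f), linked(c,c), linked(f,b), marked(a,c), marked(c,c), marked(f,f), on(b,f), on(c,c), on(d,a), on(f,f)}
3. bind(f)  →  {above(c), above(f), linked(b,f), linked(c,c), linked(f,b), linked(f,f), marked(a,c), marked(c,c), marked(f,f), on(b,f), on(c,c), on(d,a), on(f,f)}
4. push(f,c)  →  {above(c), above(f), linked(b,f), linked(c,c), linked(f,b), linked(f,c), linked(f,f), marked(a,c), marked(c,c), marked(f,f), on(b,f), on(c,c), on(d,a), on(f,f)}
5. move(c,f)  →  {above(c), linked(b,f), linked(c,c), linked(c,f), linked(f,b), linked(f,c), marked(a,c), marked(c,c), marked(f,f), on(b,f), on(c,c), on(d,a), on(f,f)}
optimal plan length = 5; 5 > 4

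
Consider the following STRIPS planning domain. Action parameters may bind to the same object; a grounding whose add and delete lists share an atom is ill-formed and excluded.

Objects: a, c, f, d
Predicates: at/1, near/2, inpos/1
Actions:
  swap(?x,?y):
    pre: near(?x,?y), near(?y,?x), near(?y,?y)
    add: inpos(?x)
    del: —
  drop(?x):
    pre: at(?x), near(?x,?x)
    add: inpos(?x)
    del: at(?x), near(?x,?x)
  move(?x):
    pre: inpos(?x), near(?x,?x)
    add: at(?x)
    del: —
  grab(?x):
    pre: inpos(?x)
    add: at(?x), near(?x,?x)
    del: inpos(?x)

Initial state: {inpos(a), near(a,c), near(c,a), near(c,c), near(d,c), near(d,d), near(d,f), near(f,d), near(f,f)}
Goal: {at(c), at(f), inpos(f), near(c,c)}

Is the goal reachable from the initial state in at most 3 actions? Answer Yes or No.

No

1. swap(c,c)  →  {inpos(a), inpos(c), near(a,c), near(c,a), near(c,c), near(d,c), near(d,d), near(d,f), near(f,d), near(f,f)}
2. swap(f,f)  →  {inpos(a), inpos(c), inpos(f), near(a,c), near(c,a), near(c,c), near(d,c), near(d,d), near(d,f), near(f,d), near(f,f)}
3. move(c)  →  {at(c), inpos(a), inpos(c), inpos(f), near(a,c), near(c,a), near(c,c), near(d,c), near(d,d), near(d,f), near(f,d), near(f,f)}
4. move(f)  →  {at(c), at(f), inpos(a), inpos(c), inpos(f), near(a,c), near(c,a), near(c,c), near(d,c), near(d,d), near(d,f), near(f,d), near(f,f)}
optimal plan length = 4; 4 > 3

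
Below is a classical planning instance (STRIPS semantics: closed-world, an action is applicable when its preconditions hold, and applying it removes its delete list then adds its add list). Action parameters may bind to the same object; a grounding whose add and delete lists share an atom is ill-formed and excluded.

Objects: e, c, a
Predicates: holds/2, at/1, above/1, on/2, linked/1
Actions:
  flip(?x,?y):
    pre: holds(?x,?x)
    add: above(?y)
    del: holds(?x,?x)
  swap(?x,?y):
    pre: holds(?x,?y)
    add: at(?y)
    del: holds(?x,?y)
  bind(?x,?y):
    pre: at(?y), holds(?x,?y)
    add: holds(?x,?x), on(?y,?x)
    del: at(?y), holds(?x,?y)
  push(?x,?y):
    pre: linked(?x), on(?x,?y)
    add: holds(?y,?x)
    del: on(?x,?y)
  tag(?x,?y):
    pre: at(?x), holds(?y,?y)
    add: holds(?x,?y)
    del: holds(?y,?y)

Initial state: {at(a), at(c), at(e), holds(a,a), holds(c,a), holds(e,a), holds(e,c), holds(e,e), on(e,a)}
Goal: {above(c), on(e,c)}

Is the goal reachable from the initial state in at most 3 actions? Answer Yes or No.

Yes

1. flip(a,c)  →  {above(c), at(a), at(c), at(e), holds(c,a), holds(e,a), holds(e,c), holds(e,e), on(e,a)}
2. tag(c,e)  →  {above(c), at(a), at(c), at(e), holds(c,a), holds(c,e), holds(e,a), holds(e,c), on(e,a)}
3. bind(c,e)  →  {above(c), at(a), at(c), holds(c,a), holds(c,c), holds(e,a), holds(e,c), on(e,a), on(e,c)}
optimal plan length = 3; 3 ≤ 3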